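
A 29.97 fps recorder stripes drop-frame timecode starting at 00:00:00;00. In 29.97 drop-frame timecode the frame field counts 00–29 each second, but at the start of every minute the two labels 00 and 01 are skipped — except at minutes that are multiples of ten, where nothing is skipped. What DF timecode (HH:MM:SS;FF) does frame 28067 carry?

Ten DF minutes hold 17982 frames, so frame 28067 lies in block 1 (frames 17982–35963) with 10085 frames into that block.
The block's first minute is 1800 frames and the rest 1798 each; 10085 frames reaches minute 5, so 1 × 18 + 5 × 2 = 28 labels have been skipped so far.
Adding those back, label number 28067 + 28 = 28095 at 30 labels/s is 936 s + 15 f = 0 h 15 min 36 s frame 15, i.e. 00:15:36;15.

00:15:36;15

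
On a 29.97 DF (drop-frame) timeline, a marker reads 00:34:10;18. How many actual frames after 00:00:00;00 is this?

Complete 10-minute blocks: 3, each 17982 frames → 53946.
Remaining 4 whole minutes in the current block: 1800 + 3 × 1798 = 7194 frames.
Within the current minute: 10 × 30 + 18 − 2 = 316 (labels ;00/;01 skipped at this minute). Total = 53946 + 7194 + 316 = 61456.

61456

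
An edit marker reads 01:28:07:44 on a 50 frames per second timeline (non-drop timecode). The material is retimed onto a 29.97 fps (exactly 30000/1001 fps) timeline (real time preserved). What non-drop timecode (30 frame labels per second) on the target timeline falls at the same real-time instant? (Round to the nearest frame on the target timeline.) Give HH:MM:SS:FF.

Source frame index: (1×3600 + 28×60 + 7) × 50 + 44 = 264394.
Real time: 264394 / (50) = 132197/25 s.
Target frame: (132197/25) × (30000/1001) = 12202800/77 ≈ 158477.922 → 158478.
At 30 labels/s: frame 158478 → 01:28:02:18.

01:28:02:18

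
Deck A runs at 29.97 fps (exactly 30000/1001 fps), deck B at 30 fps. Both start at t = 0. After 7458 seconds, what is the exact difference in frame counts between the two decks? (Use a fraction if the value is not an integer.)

A emits 30000/1001 × 7458 = 20340000/91 frames; B emits 30 × 7458 = 223740.
Difference = 20340/91 frames (≈ 223.5165); B is ahead of A.

20340/91 frames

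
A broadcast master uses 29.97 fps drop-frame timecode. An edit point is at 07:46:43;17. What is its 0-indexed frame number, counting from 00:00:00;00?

Complete 10-minute blocks: 46, each 17982 frames → 827172.
Remaining 6 whole minutes in the current block: 1800 + 5 × 1798 = 10790 frames.
Within the current minute: 43 × 30 + 17 − 2 = 1305 (labels ;00/;01 skipped at this minute). Total = 827172 + 10790 + 1305 = 839267.

839267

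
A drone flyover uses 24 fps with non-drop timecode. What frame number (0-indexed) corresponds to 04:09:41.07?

frame 359551

Total seconds to the label: (4 × 3600 + 9 × 60 + 41) = 14981.
Frame index = 14981 × 24 + 7 = 359551.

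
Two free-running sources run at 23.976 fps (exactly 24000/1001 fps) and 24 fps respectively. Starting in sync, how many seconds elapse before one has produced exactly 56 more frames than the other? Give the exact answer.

The gap grows by |24 − 24000/1001| = 24/1001 frames per second.
Time for a 56-frame gap: 56 ÷ (24/1001) = 7007/3 s.

7007/3 seconds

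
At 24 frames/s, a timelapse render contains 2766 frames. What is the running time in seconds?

115.25 seconds

Running time = 2766 / (24) = 115.25 s.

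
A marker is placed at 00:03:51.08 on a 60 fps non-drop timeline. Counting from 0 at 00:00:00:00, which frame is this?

frame 13868

Total seconds to the label: (0 × 3600 + 3 × 60 + 51) = 231.
Frame index = 231 × 60 + 8 = 13868.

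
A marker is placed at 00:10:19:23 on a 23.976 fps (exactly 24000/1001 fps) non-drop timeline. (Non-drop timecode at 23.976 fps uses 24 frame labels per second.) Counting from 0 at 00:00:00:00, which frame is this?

14879

Total seconds to the label: (0 × 3600 + 10 × 60 + 19) = 619.
Frame index = 619 × 24 + 23 = 14879.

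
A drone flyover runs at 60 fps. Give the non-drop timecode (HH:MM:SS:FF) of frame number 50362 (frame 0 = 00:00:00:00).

50362 ÷ 60 = 839 full seconds, remainder 22 frames.
839 s = 0 h 13 min 59 s.
Timecode: 00:13:59:22.

00:13:59:22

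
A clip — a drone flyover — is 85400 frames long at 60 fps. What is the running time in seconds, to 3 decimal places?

1423.333 seconds

Running time = 85400 × 1/60 = 4270/3 s ≈ 1423.333 s.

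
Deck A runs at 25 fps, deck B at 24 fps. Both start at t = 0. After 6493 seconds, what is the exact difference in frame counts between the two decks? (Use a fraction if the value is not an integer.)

6493 frames

A emits 25 × 6493 = 162325 frames; B emits 24 × 6493 = 155832.
Difference = 6493 frames; B is behind A.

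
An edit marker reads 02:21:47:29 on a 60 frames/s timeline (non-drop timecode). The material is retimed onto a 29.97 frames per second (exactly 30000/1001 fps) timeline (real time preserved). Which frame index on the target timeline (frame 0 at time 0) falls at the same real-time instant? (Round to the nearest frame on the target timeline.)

Source frame index: (2×3600 + 21×60 + 47) × 60 + 29 = 510449.
Real time: 510449 / (60) = 510449/60 s.
Target frame: (510449/60) × (30000/1001) = 255224500/1001 ≈ 254969.530 → 254970.

frame 254970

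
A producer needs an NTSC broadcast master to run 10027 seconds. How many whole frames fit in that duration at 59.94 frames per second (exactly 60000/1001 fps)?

601018 frames

Frames = 10027 × 60000/1001 = 601620000/1001 ≈ 601018.9810.
Complete frames: 601018.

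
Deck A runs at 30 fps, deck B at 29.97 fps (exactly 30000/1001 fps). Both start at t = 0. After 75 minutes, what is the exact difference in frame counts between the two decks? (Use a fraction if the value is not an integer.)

75 min = 4500 s.
A emits 30 × 4500 = 135000 frames; B emits 30000/1001 × 4500 = 135000000/1001.
Difference = 135000/1001 frames (≈ 134.8651); B is behind A.

135000/1001 frames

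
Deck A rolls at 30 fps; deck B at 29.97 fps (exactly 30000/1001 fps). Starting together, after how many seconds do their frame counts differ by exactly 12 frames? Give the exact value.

The gap grows by |30000/1001 − 30| = 30/1001 frames per second.
Time for a 12-frame gap: 12 ÷ (30/1001) = 400.4 s.

400.4 seconds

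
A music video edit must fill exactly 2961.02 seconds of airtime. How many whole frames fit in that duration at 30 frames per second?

88830 frames

Frames = 2961.02 × 30 = 444153/5 ≈ 88830.6000.
Complete frames: 88830.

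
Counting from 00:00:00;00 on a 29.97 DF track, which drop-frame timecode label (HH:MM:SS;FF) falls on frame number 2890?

Ten DF minutes hold 17982 frames, so frame 2890 lies in block 0 (frames 0–17981) with 2890 frames into that block.
The block's first minute is 1800 frames and the rest 1798 each; 2890 frames reaches minute 1, so 0 × 18 + 1 × 2 = 2 labels have been skipped so far.
Adding those back, label number 2890 + 2 = 2892 at 30 labels/s is 96 s + 12 f = 0 h 1 min 36 s frame 12, i.e. 00:01:36;12.

00:01:36;12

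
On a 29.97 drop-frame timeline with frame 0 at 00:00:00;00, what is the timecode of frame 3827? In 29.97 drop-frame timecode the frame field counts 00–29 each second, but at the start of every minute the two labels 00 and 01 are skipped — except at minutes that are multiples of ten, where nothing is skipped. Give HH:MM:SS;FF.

Each 10-minute DF block holds 10 × 60 × 30 − 9 × 2 = 17982 frames. 3827 ÷ 17982 → 0 full blocks, remainder 3827.
Within the partial block the first minute is 1800 frames and each further minute 1798, so 2 further minute boundaries passed. Total skipped labels = 18 × 0 + 2 × 2 = 4.
Non-drop label index = 3827 + 4 = 3831; at 30 labels/s that is 00:02:07:21, i.e. DF 00:02:07;21.

00:02:07;21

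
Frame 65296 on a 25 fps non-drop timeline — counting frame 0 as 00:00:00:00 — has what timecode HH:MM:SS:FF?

65296 ÷ 25 = 2611 full seconds, remainder 21 frames.
2611 s = 0 h 43 min 31 s.
Timecode: 00:43:31:21.

00:43:31:21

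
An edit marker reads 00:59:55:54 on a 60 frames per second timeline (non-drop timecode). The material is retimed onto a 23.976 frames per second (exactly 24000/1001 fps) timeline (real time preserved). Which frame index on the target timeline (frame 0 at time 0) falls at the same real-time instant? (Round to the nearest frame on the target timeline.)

frame 86215

Source frame index: (0×3600 + 59×60 + 55) × 60 + 54 = 215754.
Real time: 215754 / (60) = 35959/10 s.
Target frame: (35959/10) × (24000/1001) = 1120800/13 ≈ 86215.385 → 86215.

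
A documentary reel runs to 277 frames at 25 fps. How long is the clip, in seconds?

Running time = 277 / (25) = 11.08 s.

11.08 seconds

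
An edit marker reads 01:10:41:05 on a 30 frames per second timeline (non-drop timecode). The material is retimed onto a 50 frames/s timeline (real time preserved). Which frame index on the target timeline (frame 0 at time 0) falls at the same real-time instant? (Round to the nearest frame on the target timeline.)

Source frame index: (1×3600 + 10×60 + 41) × 30 + 5 = 127235.
Real time: 127235 / (30) = 25447/6 s.
Target frame: (25447/6) × (50) = 636175/3 ≈ 212058.333 → 212058.

frame 212058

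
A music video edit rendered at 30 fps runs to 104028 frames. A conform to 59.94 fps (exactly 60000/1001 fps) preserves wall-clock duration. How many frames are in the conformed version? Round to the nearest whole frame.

Frames at target rate = 104028 × (60000/1001) / (30) = 208056000/1001 ≈ 207848.152.
Nearest whole frame: 207848.

207848 frames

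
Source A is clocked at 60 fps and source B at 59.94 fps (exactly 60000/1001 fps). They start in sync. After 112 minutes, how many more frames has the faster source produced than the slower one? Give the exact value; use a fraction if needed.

112 min = 6720 s.
A emits 60 × 6720 = 403200 frames; B emits 60000/1001 × 6720 = 57600000/143.
Difference = 57600/143 frames (≈ 402.7972); B is behind A.

57600/143 frames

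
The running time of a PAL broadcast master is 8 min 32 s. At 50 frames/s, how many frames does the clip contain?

8 min 32 s = 512 s.
Frames = 512 × 50 = 25600.

25600 frames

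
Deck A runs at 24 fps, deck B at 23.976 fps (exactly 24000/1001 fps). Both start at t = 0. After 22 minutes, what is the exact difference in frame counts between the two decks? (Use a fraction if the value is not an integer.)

2880/91 frames

22 min = 1320 s.
A emits 24 × 1320 = 31680 frames; B emits 24000/1001 × 1320 = 2880000/91.
Difference = 2880/91 frames (≈ 31.6484); B is behind A.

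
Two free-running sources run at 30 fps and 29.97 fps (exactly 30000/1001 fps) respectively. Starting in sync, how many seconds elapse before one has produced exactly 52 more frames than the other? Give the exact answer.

The gap grows by |30000/1001 − 30| = 30/1001 frames per second.
Time for a 52-frame gap: 52 ÷ (30/1001) = 26026/15 s.

26026/15 seconds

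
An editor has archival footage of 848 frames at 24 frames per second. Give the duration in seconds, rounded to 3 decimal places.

35.333 seconds

Running time = 848 × 1/24 = 106/3 s ≈ 35.333 s.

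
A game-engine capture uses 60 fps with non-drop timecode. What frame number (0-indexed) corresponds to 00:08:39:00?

Total seconds to the label: (0 × 3600 + 8 × 60 + 39) = 519.
Frame index = 519 × 60 + 0 = 31140.

31140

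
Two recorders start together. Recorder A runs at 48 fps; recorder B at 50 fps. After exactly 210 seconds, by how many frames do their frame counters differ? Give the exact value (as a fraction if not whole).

A emits 48 × 210 = 10080 frames; B emits 50 × 210 = 10500.
Difference = 420 frames; B is ahead of A.

420 frames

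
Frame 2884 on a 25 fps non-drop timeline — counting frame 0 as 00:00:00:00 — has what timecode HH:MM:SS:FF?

00:01:55:09

2884 ÷ 25 = 115 full seconds, remainder 9 frames.
115 s = 0 h 1 min 55 s.
Timecode: 00:01:55:09.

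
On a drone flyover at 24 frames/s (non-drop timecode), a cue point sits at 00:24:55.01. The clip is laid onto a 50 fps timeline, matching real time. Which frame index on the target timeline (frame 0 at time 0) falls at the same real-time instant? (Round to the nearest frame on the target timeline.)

Source frame index: (0×3600 + 24×60 + 55) × 24 + 1 = 35881.
Real time: 35881 / (24) = 35881/24 s.
Target frame: (35881/24) × (50) = 897025/12 ≈ 74752.083 → 74752.

frame 74752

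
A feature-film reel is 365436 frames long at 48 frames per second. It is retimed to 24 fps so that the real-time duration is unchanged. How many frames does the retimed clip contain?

Target frames = source frames × (target rate / source rate) = 365436 × (24)/(48) = 365436 × 1/2 = 182718.

182718 frames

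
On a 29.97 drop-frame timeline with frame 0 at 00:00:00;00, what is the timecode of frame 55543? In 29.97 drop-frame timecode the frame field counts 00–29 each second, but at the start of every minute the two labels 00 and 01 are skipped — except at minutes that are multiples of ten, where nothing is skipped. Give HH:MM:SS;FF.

00:30:53;07

Each 10-minute DF block holds 10 × 60 × 30 − 9 × 2 = 17982 frames. 55543 ÷ 17982 → 3 full blocks, remainder 1597.
Within the partial block the first minute is 1800 frames and each further minute 1798, so 0 further minute boundaries passed. Total skipped labels = 18 × 3 + 2 × 0 = 54.
Non-drop label index = 55543 + 54 = 55597; at 30 labels/s that is 00:30:53:07, i.e. DF 00:30:53;07.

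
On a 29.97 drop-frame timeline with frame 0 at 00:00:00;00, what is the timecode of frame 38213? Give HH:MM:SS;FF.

Each 10-minute DF block holds 10 × 60 × 30 − 9 × 2 = 17982 frames. 38213 ÷ 17982 → 2 full blocks, remainder 2249.
Within the partial block the first minute is 1800 frames and each further minute 1798, so 1 further minute boundary passed. Total skipped labels = 18 × 2 + 2 × 1 = 38.
Non-drop label index = 38213 + 38 = 38251; at 30 labels/s that is 00:21:15:01, i.e. DF 00:21:15;01.

00:21:15;01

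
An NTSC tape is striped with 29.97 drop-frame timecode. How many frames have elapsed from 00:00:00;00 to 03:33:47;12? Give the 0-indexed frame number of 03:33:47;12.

384438

Complete 10-minute blocks: 21, each 17982 frames → 377622.
Remaining 3 whole minutes in the current block: 1800 + 2 × 1798 = 5396 frames.
Within the current minute: 47 × 30 + 12 − 2 = 1420 (labels ;00/;01 skipped at this minute). Total = 377622 + 5396 + 1420 = 384438.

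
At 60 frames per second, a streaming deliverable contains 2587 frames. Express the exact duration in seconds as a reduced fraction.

2587/60 seconds

Running time = 2587 ÷ (60) = 2587 × 1/60 = 2587/60 s.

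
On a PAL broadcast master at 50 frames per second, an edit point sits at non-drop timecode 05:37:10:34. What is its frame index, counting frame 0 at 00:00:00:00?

Total seconds to the label: (5 × 3600 + 37 × 60 + 10) = 20230.
Frame index = 20230 × 50 + 34 = 1011534.

frame 1011534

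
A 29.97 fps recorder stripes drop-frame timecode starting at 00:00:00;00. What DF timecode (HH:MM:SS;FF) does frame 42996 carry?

00:23:54;18

Ten DF minutes hold 17982 frames, so frame 42996 lies in block 2 (frames 35964–53945) with 7032 frames into that block.
The block's first minute is 1800 frames and the rest 1798 each; 7032 frames reaches minute 3, so 2 × 18 + 3 × 2 = 42 labels have been skipped so far.
Adding those back, label number 42996 + 42 = 43038 at 30 labels/s is 1434 s + 18 f = 0 h 23 min 54 s frame 18, i.e. 00:23:54;18.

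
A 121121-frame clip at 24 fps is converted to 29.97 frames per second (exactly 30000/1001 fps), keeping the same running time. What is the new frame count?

151250 frames

Target frames = source frames × (target rate / source rate) = 121121 × (30000/1001)/(24) = 121121 × 1250/1001 = 151250.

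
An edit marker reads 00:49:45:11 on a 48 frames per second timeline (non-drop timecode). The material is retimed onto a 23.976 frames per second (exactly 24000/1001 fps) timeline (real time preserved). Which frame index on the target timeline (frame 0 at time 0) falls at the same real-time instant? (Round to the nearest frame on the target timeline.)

Source frame index: (0×3600 + 49×60 + 45) × 48 + 11 = 143291.
Real time: 143291 / (48) = 143291/48 s.
Target frame: (143291/48) × (24000/1001) = 71645500/1001 ≈ 71573.926 → 71574.

frame 71574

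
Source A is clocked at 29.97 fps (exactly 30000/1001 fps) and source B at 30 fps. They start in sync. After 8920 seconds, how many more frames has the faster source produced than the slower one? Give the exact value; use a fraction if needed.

267600/1001 frames

A emits 30000/1001 × 8920 = 267600000/1001 frames; B emits 30 × 8920 = 267600.
Difference = 267600/1001 frames (≈ 267.3327); B is ahead of A.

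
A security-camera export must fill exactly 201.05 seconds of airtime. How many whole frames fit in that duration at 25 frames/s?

5026 frames

Frames = 201.05 × 25 = 20105/4 ≈ 5026.2500.
Complete frames: 5026.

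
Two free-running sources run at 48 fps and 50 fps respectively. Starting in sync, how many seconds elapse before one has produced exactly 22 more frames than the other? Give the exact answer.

11 seconds

The gap grows by |50 − 48| = 2 frames per second.
Time for a 22-frame gap: 22 ÷ (2) = 11 s.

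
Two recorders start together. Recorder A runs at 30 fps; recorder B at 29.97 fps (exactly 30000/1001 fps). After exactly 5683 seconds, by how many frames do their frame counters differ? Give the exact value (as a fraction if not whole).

170490/1001 frames

A emits 30 × 5683 = 170490 frames; B emits 30000/1001 × 5683 = 170490000/1001.
Difference = 170490/1001 frames (≈ 170.3197); B is behind A.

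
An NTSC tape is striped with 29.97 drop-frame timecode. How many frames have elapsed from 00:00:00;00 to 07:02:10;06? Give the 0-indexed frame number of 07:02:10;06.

759146

As if non-drop at 30 labels/s: (7 × 3600 + 2 × 60 + 10) × 30 + 6 = 759906.
Minute boundaries passed: 422; those not divisible by 10: 422 − 42 = 380; dropped labels = 2 × 380 = 760.
Actual frame index = 759906 − 760 = 759146.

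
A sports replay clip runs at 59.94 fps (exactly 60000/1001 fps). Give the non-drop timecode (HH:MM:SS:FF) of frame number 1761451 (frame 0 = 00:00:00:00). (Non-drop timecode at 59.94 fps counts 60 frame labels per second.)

08:09:17:31

1761451 ÷ 60 = 29357 full seconds, remainder 31 frames.
29357 s = 8 h 9 min 17 s.
Timecode: 08:09:17:31.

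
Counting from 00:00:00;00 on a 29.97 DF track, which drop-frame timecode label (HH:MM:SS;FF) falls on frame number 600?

Each 10-minute DF block holds 10 × 60 × 30 − 9 × 2 = 17982 frames. 600 ÷ 17982 → 0 full blocks, remainder 600.
Within the partial block the first minute is 1800 frames and each further minute 1798, so 0 further minute boundaries passed. Total skipped labels = 18 × 0 + 2 × 0 = 0.
Non-drop label index = 600 + 0 = 600; at 30 labels/s that is 00:00:20:00, i.e. DF 00:00:20;00.

00:00:20;00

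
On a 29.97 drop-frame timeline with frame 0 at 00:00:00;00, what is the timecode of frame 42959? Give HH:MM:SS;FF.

00:23:53;11

Ten DF minutes hold 17982 frames, so frame 42959 lies in block 2 (frames 35964–53945) with 6995 frames into that block.
The block's first minute is 1800 frames and the rest 1798 each; 6995 frames reaches minute 3, so 2 × 18 + 3 × 2 = 42 labels have been skipped so far.
Adding those back, label number 42959 + 42 = 43001 at 30 labels/s is 1433 s + 11 f = 0 h 23 min 53 s frame 11, i.e. 00:23:53;11.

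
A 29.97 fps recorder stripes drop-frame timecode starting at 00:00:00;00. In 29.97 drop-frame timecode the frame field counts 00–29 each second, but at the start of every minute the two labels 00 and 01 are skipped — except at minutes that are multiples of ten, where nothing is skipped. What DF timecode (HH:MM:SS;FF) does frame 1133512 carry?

10:30:21;16

Ten DF minutes hold 17982 frames, so frame 1133512 lies in block 63 (frames 1132866–1150847) with 646 frames into that block.
The block's first minute is 1800 frames and the rest 1798 each; 646 frames reaches minute 0, so 63 × 18 + 0 × 2 = 1134 labels have been skipped so far.
Adding those back, label number 1133512 + 1134 = 1134646 at 30 labels/s is 37821 s + 16 f = 10 h 30 min 21 s frame 16, i.e. 10:30:21;16.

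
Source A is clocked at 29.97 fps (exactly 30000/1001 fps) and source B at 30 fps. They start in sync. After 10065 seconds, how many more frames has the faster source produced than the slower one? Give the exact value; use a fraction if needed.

27450/91 frames

A emits 30000/1001 × 10065 = 27450000/91 frames; B emits 30 × 10065 = 301950.
Difference = 27450/91 frames (≈ 301.6484); B is ahead of A.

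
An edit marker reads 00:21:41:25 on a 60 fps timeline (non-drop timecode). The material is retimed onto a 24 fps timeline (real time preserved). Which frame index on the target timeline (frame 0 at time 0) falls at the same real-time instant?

Source frame index: (0×3600 + 21×60 + 41) × 60 + 25 = 78085.
Real time: 78085 / (60) = 15617/12 s.
Target frame: (15617/12) × (24) = 31234.

frame 31234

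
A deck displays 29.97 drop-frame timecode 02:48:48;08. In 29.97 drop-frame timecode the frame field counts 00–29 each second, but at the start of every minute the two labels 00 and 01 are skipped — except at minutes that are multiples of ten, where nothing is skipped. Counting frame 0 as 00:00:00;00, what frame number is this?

Complete 10-minute blocks: 16, each 17982 frames → 287712.
Remaining 8 whole minutes in the current block: 1800 + 7 × 1798 = 14386 frames.
Within the current minute: 48 × 30 + 8 − 2 = 1446 (labels ;00/;01 skipped at this minute). Total = 287712 + 14386 + 1446 = 303544.

303544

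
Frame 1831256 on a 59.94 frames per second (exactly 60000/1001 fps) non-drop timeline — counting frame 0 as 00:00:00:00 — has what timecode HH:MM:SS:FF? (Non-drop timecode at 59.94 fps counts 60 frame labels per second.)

1831256 ÷ 60 = 30520 full seconds, remainder 56 frames.
30520 s = 8 h 28 min 40 s.
Timecode: 08:28:40:56.

08:28:40:56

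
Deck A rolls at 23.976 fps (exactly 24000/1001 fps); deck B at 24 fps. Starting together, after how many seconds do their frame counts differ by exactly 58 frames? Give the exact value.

The gap grows by |24 − 24000/1001| = 24/1001 frames per second.
Time for a 58-frame gap: 58 ÷ (24/1001) = 29029/12 s.

29029/12 seconds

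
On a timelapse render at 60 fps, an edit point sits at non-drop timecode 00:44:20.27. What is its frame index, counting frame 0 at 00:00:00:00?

frame 159627

Total seconds to the label: (0 × 3600 + 44 × 60 + 20) = 2660.
Frame index = 2660 × 60 + 27 = 159627.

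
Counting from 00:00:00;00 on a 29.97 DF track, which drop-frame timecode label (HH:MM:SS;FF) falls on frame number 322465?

Ten DF minutes hold 17982 frames, so frame 322465 lies in block 17 (frames 305694–323675) with 16771 frames into that block.
The block's first minute is 1800 frames and the rest 1798 each; 16771 frames reaches minute 9, so 17 × 18 + 9 × 2 = 324 labels have been skipped so far.
Adding those back, label number 322465 + 324 = 322789 at 30 labels/s is 10759 s + 19 f = 2 h 59 min 19 s frame 19, i.e. 02:59:19;19.

02:59:19;19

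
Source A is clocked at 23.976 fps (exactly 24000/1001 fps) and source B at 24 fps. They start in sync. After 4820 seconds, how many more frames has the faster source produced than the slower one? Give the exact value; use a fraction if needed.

A emits 24000/1001 × 4820 = 115680000/1001 frames; B emits 24 × 4820 = 115680.
Difference = 115680/1001 frames (≈ 115.5644); B is ahead of A.

115680/1001 frames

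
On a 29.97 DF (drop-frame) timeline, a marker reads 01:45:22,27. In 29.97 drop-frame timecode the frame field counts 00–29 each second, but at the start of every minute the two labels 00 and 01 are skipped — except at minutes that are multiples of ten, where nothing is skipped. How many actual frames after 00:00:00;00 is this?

189497

Complete 10-minute blocks: 10, each 17982 frames → 179820.
Remaining 5 whole minutes in the current block: 1800 + 4 × 1798 = 8992 frames.
Within the current minute: 22 × 30 + 27 − 2 = 685 (labels ;00/;01 skipped at this minute). Total = 179820 + 8992 + 685 = 189497.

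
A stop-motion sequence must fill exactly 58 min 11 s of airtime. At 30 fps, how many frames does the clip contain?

104730 frames

58 min 11 s = 3491 s.
Frames = 3491 × 30 = 104730.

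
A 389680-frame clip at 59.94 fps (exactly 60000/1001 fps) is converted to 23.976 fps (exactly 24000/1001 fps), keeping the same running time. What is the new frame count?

155872 frames

Target frames = source frames × (target rate / source rate) = 389680 × (24000/1001)/(60000/1001) = 389680 × 2/5 = 155872.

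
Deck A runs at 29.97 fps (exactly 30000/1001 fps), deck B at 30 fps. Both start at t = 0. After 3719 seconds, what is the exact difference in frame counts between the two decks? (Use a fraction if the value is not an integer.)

A emits 30000/1001 × 3719 = 111570000/1001 frames; B emits 30 × 3719 = 111570.
Difference = 111570/1001 frames (≈ 111.4585); B is ahead of A.

111570/1001 frames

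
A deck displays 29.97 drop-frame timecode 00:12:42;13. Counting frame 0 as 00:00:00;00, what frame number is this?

22851

As if non-drop at 30 labels/s: (0 × 3600 + 12 × 60 + 42) × 30 + 13 = 22873.
Minute boundaries passed: 12; those not divisible by 10: 12 − 1 = 11; dropped labels = 2 × 11 = 22.
Actual frame index = 22873 − 22 = 22851.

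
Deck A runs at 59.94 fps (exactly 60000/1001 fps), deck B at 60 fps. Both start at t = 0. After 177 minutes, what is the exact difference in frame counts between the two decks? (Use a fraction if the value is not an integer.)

177 min = 10620 s.
A emits 60000/1001 × 10620 = 637200000/1001 frames; B emits 60 × 10620 = 637200.
Difference = 637200/1001 frames (≈ 636.5634); B is ahead of A.

637200/1001 frames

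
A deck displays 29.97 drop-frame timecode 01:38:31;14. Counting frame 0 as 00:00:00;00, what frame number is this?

Complete 10-minute blocks: 9, each 17982 frames → 161838.
Remaining 8 whole minutes in the current block: 1800 + 7 × 1798 = 14386 frames.
Within the current minute: 31 × 30 + 14 − 2 = 942 (labels ;00/;01 skipped at this minute). Total = 161838 + 14386 + 942 = 177166.

177166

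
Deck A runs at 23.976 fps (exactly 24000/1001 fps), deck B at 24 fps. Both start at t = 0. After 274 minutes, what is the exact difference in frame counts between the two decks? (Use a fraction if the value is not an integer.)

274 min = 16440 s.
A emits 24000/1001 × 16440 = 394560000/1001 frames; B emits 24 × 16440 = 394560.
Difference = 394560/1001 frames (≈ 394.1658); B is ahead of A.

394560/1001 frames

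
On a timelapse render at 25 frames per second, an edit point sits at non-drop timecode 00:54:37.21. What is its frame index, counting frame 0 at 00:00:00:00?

Total seconds to the label: (0 × 3600 + 54 × 60 + 37) = 3277.
Frame index = 3277 × 25 + 21 = 81946.

81946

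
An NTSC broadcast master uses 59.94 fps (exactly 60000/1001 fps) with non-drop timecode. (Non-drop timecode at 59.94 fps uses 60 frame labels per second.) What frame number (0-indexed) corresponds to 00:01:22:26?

Total seconds to the label: (0 × 3600 + 1 × 60 + 22) = 82.
Frame index = 82 × 60 + 26 = 4946.

frame 4946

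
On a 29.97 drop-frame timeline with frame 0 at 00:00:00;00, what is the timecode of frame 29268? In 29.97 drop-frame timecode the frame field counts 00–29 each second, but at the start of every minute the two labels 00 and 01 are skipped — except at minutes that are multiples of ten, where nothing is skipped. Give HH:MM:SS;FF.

Ten DF minutes hold 17982 frames, so frame 29268 lies in block 1 (frames 17982–35963) with 11286 frames into that block.
The block's first minute is 1800 frames and the rest 1798 each; 11286 frames reaches minute 6, so 1 × 18 + 6 × 2 = 30 labels have been skipped so far.
Adding those back, label number 29268 + 30 = 29298 at 30 labels/s is 976 s + 18 f = 0 h 16 min 16 s frame 18, i.e. 00:16:16;18.

00:16:16;18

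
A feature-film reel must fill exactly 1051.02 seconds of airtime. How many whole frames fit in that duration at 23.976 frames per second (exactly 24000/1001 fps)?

25199 frames

Frames = 1051.02 × 24000/1001 = 25224480/1001 ≈ 25199.2807.
Complete frames: 25199.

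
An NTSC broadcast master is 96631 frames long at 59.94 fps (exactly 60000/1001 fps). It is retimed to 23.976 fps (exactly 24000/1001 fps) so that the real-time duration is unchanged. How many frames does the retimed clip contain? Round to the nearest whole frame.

38652 frames

Frames at target rate = 96631 × (24000/1001) / (60000/1001) = 193262/5 ≈ 38652.400.
Nearest whole frame: 38652.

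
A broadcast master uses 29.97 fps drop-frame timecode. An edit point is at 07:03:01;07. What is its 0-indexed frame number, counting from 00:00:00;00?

760675

Complete 10-minute blocks: 42, each 17982 frames → 755244.
Remaining 3 whole minutes in the current block: 1800 + 2 × 1798 = 5396 frames.
Within the current minute: 1 × 30 + 7 − 2 = 35 (labels ;00/;01 skipped at this minute). Total = 755244 + 5396 + 35 = 760675.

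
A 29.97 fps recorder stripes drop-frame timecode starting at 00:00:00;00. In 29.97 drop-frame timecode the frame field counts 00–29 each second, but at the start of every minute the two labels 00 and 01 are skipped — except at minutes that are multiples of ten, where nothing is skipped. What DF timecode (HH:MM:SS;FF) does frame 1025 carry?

Ten DF minutes hold 17982 frames, so frame 1025 lies in block 0 (frames 0–17981) with 1025 frames into that block.
The block's first minute is 1800 frames and the rest 1798 each; 1025 frames reaches minute 0, so 0 × 18 + 0 × 2 = 0 labels have been skipped so far.
Adding those back, label number 1025 + 0 = 1025 at 30 labels/s is 34 s + 5 f = 0 h 0 min 34 s frame 5, i.e. 00:00:34;05.

00:00:34;05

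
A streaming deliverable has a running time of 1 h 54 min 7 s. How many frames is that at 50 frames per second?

342350 frames

1 h 54 min 7 s = 6847 s.
Frames = 6847 × 50 = 342350.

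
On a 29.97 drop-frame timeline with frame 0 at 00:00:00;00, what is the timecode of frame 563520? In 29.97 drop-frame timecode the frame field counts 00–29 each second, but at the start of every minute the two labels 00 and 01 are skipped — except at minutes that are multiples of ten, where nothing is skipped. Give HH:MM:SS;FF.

05:13:22;24

Ten DF minutes hold 17982 frames, so frame 563520 lies in block 31 (frames 557442–575423) with 6078 frames into that block.
The block's first minute is 1800 frames and the rest 1798 each; 6078 frames reaches minute 3, so 31 × 18 + 3 × 2 = 564 labels have been skipped so far.
Adding those back, label number 563520 + 564 = 564084 at 30 labels/s is 18802 s + 24 f = 5 h 13 min 22 s frame 24, i.e. 05:13:22;24.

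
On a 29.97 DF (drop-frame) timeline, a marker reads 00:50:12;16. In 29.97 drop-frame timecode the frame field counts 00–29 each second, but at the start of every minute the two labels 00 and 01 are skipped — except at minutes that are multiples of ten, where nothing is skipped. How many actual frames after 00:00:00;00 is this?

As if non-drop at 30 labels/s: (0 × 3600 + 50 × 60 + 12) × 30 + 16 = 90376.
Minute boundaries passed: 50; those not divisible by 10: 50 − 5 = 45; dropped labels = 2 × 45 = 90.
Actual frame index = 90376 − 90 = 90286.

90286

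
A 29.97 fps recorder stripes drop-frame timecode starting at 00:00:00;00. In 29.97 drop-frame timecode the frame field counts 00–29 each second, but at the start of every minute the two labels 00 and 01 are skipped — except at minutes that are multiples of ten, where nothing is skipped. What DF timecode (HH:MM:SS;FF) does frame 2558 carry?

00:01:25;10

Ten DF minutes hold 17982 frames, so frame 2558 lies in block 0 (frames 0–17981) with 2558 frames into that block.
The block's first minute is 1800 frames and the rest 1798 each; 2558 frames reaches minute 1, so 0 × 18 + 1 × 2 = 2 labels have been skipped so far.
Adding those back, label number 2558 + 2 = 2560 at 30 labels/s is 85 s + 10 f = 0 h 1 min 25 s frame 10, i.e. 00:01:25;10.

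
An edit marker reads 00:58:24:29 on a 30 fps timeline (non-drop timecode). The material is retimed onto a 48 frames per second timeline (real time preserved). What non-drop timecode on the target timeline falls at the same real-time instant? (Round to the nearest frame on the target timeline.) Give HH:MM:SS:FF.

Source frame index: (0×3600 + 58×60 + 24) × 30 + 29 = 105149.
Real time: 105149 / (30) = 105149/30 s.
Target frame: (105149/30) × (48) = 841192/5 ≈ 168238.400 → 168238.
At 48 labels/s: frame 168238 → 00:58:24:46.

00:58:24:46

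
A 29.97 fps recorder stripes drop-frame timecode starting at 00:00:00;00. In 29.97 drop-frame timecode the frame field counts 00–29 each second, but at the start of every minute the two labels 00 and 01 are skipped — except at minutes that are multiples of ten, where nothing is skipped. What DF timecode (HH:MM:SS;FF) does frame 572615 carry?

Ten DF minutes hold 17982 frames, so frame 572615 lies in block 31 (frames 557442–575423) with 15173 frames into that block.
The block's first minute is 1800 frames and the rest 1798 each; 15173 frames reaches minute 8, so 31 × 18 + 8 × 2 = 574 labels have been skipped so far.
Adding those back, label number 572615 + 574 = 573189 at 30 labels/s is 19106 s + 9 f = 5 h 18 min 26 s frame 9, i.e. 05:18:26;09.

05:18:26;09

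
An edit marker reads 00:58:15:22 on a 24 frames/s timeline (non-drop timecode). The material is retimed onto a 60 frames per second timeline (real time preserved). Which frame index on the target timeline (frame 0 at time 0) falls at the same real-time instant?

Source frame index: (0×3600 + 58×60 + 15) × 24 + 22 = 83902.
Real time: 83902 / (24) = 41951/12 s.
Target frame: (41951/12) × (60) = 209755.

frame 209755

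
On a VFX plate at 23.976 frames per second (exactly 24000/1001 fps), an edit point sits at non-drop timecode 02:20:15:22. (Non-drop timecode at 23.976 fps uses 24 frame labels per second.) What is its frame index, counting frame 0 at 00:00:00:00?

Total seconds to the label: (2 × 3600 + 20 × 60 + 15) = 8415.
Frame index = 8415 × 24 + 22 = 201982.

frame 201982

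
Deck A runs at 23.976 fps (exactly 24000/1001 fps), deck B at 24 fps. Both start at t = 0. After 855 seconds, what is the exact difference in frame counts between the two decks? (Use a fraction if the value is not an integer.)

20520/1001 frames

A emits 24000/1001 × 855 = 20520000/1001 frames; B emits 24 × 855 = 20520.
Difference = 20520/1001 frames (≈ 20.4995); B is ahead of A.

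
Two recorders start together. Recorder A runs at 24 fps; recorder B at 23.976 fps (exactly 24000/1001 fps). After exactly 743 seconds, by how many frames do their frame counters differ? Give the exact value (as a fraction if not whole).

17832/1001 frames

A emits 24 × 743 = 17832 frames; B emits 24000/1001 × 743 = 17832000/1001.
Difference = 17832/1001 frames (≈ 17.8142); B is behind A.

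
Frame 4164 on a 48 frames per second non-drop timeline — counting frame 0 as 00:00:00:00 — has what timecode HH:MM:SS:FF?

00:01:26:36

4164 ÷ 48 = 86 full seconds, remainder 36 frames.
86 s = 0 h 1 min 26 s.
Timecode: 00:01:26:36.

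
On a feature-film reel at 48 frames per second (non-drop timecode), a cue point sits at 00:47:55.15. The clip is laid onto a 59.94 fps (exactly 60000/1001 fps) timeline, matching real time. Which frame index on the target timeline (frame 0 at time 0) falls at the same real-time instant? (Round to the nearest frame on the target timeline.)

Source frame index: (0×3600 + 47×60 + 55) × 48 + 15 = 138015.
Real time: 138015 / (48) = 46005/16 s.
Target frame: (46005/16) × (60000/1001) = 172518750/1001 ≈ 172346.404 → 172346.

frame 172346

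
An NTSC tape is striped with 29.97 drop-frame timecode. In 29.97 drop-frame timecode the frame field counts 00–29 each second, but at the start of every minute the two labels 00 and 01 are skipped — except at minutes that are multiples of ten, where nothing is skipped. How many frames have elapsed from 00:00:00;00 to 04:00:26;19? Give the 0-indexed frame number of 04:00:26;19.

Complete 10-minute blocks: 24, each 17982 frames → 431568.
Remaining 0 whole minutes in the current block: 0 frames.
Within the current minute: 26 × 30 + 19 = 799. Total = 431568 + 0 + 799 = 432367.

432367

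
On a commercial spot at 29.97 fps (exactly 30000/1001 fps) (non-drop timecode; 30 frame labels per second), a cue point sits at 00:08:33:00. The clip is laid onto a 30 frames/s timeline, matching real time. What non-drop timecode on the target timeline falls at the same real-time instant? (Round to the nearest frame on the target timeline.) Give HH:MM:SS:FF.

00:08:33:15

Source frame index: (0×3600 + 8×60 + 33) × 30 + 0 = 15390.
Real time: 15390 / (30000/1001) = 513513/1000 s.
Target frame: (513513/1000) × (30) = 1540539/100 ≈ 15405.390 → 15405.
At 30 labels/s: frame 15405 → 00:08:33:15.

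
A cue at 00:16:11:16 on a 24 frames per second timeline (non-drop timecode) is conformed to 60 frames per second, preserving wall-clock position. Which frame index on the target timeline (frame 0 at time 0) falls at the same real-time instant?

Source frame index: (0×3600 + 16×60 + 11) × 24 + 16 = 23320.
Real time: 23320 / (24) = 2915/3 s.
Target frame: (2915/3) × (60) = 58300.

frame 58300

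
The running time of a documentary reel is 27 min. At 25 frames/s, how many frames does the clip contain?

27 min = 1620 s.
Frames = 1620 × 25 = 40500.

40500 frames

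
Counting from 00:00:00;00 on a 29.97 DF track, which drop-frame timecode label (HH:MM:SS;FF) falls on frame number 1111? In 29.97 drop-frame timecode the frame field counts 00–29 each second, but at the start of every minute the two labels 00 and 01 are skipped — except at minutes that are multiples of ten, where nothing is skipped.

00:00:37;01

Each 10-minute DF block holds 10 × 60 × 30 − 9 × 2 = 17982 frames. 1111 ÷ 17982 → 0 full blocks, remainder 1111.
Within the partial block the first minute is 1800 frames and each further minute 1798, so 0 further minute boundaries passed. Total skipped labels = 18 × 0 + 2 × 0 = 0.
Non-drop label index = 1111 + 0 = 1111; at 30 labels/s that is 00:00:37:01, i.e. DF 00:00:37;01.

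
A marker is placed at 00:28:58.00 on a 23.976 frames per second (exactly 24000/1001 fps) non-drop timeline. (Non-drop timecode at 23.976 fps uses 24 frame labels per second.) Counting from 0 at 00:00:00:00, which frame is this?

frame 41712

Total seconds to the label: (0 × 3600 + 28 × 60 + 58) = 1738.
Frame index = 1738 × 24 + 0 = 41712.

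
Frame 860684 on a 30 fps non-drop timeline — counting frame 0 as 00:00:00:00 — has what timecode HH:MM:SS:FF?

860684 ÷ 30 = 28689 full seconds, remainder 14 frames.
28689 s = 7 h 58 min 9 s.
Timecode: 07:58:09:14.

07:58:09:14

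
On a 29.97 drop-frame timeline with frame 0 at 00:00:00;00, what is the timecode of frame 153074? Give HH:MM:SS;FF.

01:25:07;18

Ten DF minutes hold 17982 frames, so frame 153074 lies in block 8 (frames 143856–161837) with 9218 frames into that block.
The block's first minute is 1800 frames and the rest 1798 each; 9218 frames reaches minute 5, so 8 × 18 + 5 × 2 = 154 labels have been skipped so far.
Adding those back, label number 153074 + 154 = 153228 at 30 labels/s is 5107 s + 18 f = 1 h 25 min 7 s frame 18, i.e. 01:25:07;18.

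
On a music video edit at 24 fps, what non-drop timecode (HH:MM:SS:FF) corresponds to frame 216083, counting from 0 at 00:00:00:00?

02:30:03:11

216083 ÷ 24 = 9003 full seconds, remainder 11 frames.
9003 s = 2 h 30 min 3 s.
Timecode: 02:30:03:11.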